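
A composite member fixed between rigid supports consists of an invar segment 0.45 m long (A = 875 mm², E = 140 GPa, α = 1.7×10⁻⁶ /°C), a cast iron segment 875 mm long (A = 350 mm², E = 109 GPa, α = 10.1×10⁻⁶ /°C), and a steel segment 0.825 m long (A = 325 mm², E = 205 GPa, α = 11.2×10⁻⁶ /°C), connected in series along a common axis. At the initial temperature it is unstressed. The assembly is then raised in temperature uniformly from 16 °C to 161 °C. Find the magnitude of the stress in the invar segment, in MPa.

σ ≈ 80.1 MPa (compressive)

Free thermal expansion of the whole bar: Σ αᵢΔT Lᵢ = 1.7×10⁻⁶×145×450 + 10.1×10⁻⁶×145×875 + 11.2×10⁻⁶×145×825 = 2.732 mm.
Since the ends are fixed, an axial force P builds up, equal in every segment, with P · Σ Lᵢ/(AᵢEᵢ) = δ_free.
The series flexibility is Σ Lᵢ/(AᵢEᵢ) = 450/(875×140×10³) + 875/(350×109×10³) + 825/(325×205×10³) = 3.899×10⁻⁵ mm/N.
Hence P = δ_free / Σ(L/AE) = 2.732/3.899×10⁻⁵ = 70.07 kN (compressive).
σ_{invar} = P / A = 70070 / 875 = 80.08 MPa.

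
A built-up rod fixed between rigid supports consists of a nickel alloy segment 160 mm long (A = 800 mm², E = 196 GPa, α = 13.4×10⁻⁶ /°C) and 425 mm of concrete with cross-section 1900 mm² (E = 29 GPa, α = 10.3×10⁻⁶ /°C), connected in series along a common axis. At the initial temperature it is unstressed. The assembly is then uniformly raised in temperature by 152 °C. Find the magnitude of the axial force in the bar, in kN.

P ≈ 113 kN (compressive)

If the supports were absent, the total length change would be Σ αᵢΔT Lᵢ = 13.4×10⁻⁶×152×160 + 10.3×10⁻⁶×152×425 = 0.9913 mm.
The rigid supports impose zero overall length change; the single axial force P common to all segments must satisfy P Σ Lᵢ/(AᵢEᵢ) = δ_free.
Σ Lᵢ/(AᵢEᵢ) = 160/(800×196×10³) + 425/(1900×29×10³) = 8.734×10⁻⁶ mm/N.
So P = 0.9913 / 8.734×10⁻⁶ = 113.5 kN, compressive.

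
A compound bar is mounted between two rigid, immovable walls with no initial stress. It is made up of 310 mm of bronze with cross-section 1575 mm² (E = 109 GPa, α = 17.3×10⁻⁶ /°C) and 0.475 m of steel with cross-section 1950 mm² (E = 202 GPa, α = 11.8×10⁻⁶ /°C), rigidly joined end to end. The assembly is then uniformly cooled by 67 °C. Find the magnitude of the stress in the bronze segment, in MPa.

σ ≈ 155 MPa (tensile)

If the supports were absent, the total length change would be Σ αᵢΔT Lᵢ = 17.3×10⁻⁶×67×310 + 11.8×10⁻⁶×67×475 = 0.7349 mm.
Since the ends are fixed, an axial force P builds up, equal in every segment, with P · Σ Lᵢ/(AᵢEᵢ) = δ_free.
The series flexibility is Σ Lᵢ/(AᵢEᵢ) = 310/(1575×109×10³) + 475/(1950×202×10³) = 3.012×10⁻⁶ mm/N.
P = 0.7349 / 3.012×10⁻⁶ = 244000 N = 244 kN, tensile.
σ_{bronze} = P / A = 244000 / 1575 = 154.9 MPa.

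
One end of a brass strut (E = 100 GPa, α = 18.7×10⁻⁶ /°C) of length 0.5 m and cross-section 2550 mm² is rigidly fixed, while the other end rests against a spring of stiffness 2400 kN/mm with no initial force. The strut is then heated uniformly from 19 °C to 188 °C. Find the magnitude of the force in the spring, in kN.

P ≈ 665 kN

Free thermal expansion: δ_free = αΔT L = 18.7×10⁻⁶ × 169 × 500 = 1.58 mm.
Let P be the compressive force at the spring. The strut shortens elastically by PL/(AE) and the spring compresses by P/k; together these equal δ_free.
P [ L/(AE) + 1/k ] = δ_free → P [ 500/(2550×100×10³) + 1/(2400×10³) ] = 1.58.
P = 1.58 / 2.377×10⁻⁶ = 664600 N.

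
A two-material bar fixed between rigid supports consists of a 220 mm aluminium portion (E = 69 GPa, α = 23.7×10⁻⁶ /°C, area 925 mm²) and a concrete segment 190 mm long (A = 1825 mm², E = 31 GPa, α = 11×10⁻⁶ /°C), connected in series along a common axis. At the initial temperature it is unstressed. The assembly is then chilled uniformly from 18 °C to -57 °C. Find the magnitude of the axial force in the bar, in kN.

Free thermal contraction of the whole bar: Σ αᵢΔT Lᵢ = 23.7×10⁻⁶×75×220 + 11×10⁻⁶×75×190 = 0.5478 mm.
The rigid supports impose zero overall length change; the single axial force P common to all segments must satisfy P Σ Lᵢ/(AᵢEᵢ) = δ_free.
Σ Lᵢ/(AᵢEᵢ) = 220/(925×69×10³) + 190/(1825×31×10³) = 6.805×10⁻⁶ mm/N.
Hence P = δ_free / Σ(L/AE) = 0.5478/6.805×10⁻⁶ = 80.5 kN (tensile).

P ≈ 80.5 kN (tensile)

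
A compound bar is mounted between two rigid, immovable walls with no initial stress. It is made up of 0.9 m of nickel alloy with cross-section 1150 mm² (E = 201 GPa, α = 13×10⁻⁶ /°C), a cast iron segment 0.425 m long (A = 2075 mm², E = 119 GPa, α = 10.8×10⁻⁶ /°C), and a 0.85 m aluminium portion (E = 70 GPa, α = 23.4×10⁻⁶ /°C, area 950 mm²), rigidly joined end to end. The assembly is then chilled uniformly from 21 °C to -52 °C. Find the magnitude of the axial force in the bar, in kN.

Free thermal contraction of the whole bar: Σ αᵢΔT Lᵢ = 13×10⁻⁶×73×900 + 10.8×10⁻⁶×73×425 + 23.4×10⁻⁶×73×850 = 2.641 mm.
The walls prevent any net length change, so an axial force P (same in every segment) develops. Compatibility: P · Σ Lᵢ/(AᵢEᵢ) = δ_free.
Σ Lᵢ/(AᵢEᵢ) = 900/(1150×201×10³) + 425/(2075×119×10³) + 850/(950×70×10³) = 1.84×10⁻⁵ mm/N.
Hence P = δ_free / Σ(L/AE) = 2.641/1.84×10⁻⁵ = 143.6 kN (tensile).

P ≈ 144 kN (tensile)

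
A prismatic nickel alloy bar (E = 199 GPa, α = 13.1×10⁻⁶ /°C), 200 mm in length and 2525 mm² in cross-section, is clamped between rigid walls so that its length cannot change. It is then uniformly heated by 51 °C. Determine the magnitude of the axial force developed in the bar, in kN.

P ≈ 336 kN (compressive)

The ends cannot move, so σ = EαΔT = 199×10³ × 13.1×10⁻⁶ × 51 = 133 MPa.
P = AEαΔT = 2525 × 199×10³ × 13.1×10⁻⁶ × 51 = 335.7 kN (compressive).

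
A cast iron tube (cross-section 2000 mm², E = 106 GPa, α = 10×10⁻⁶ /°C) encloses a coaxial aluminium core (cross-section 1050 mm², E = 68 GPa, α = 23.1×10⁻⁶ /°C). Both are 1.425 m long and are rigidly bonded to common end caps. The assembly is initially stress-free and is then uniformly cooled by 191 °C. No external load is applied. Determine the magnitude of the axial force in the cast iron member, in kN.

P ≈ 134 kN (compressive in the cast iron)

Both members must finish at the same length. With the larger α, the aluminium tends to over-contract; the plates restrain it, putting the aluminium in tension and the cast iron in compression. With no external load the two internal forces are equal and opposite, magnitude P.
Equating the net (thermal + elastic) strains gives |α₁ − α₂|·ΔT = P·[1/(A₁E₁) + 1/(A₂E₂)].
|α₁ − α₂|·ΔT = 13.1×10⁻⁶ × 191 = 0.002502.
1/(A₁E₁) + 1/(A₂E₂) = 1/(2000×106×10³) + 1/(1050×68×10³) = 1.872×10⁻⁸ N⁻¹.
So P = 0.002502 / 1.872×10⁻⁸ = 133.6 kN.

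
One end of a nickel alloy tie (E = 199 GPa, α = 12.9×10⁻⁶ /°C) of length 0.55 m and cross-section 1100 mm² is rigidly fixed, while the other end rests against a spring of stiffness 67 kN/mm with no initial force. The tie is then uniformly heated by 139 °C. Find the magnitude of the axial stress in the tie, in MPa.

Free thermal expansion: δ_free = αΔT L = 12.9×10⁻⁶ × 139 × 550 = 0.9862 mm.
With a force P in the spring, the elastic change of the tie is PL/(AE) and that of the spring is P/k; compatibility requires their sum to equal δ_free.
P [ L/(AE) + 1/k ] = δ_free → P [ 550/(1100×199×10³) + 1/(67×10³) ] = 0.9862.
P = 0.9862 / 1.744×10⁻⁵ = 56560 N.
σ = P/A = 56560/1100 = 51.41 MPa.

σ ≈ 51.4 MPa (compressive)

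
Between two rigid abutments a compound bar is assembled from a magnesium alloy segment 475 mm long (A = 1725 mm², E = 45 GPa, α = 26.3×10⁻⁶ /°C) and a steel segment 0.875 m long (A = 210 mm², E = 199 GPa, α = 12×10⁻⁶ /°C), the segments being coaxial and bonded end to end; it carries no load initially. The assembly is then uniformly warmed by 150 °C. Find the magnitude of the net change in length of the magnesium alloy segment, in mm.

With the walls removed the bar would change length by δ_free = Σ αᵢΔT Lᵢ = 26.3×10⁻⁶×150×475 + 12×10⁻⁶×150×875 = 3.449 mm.
The walls prevent any net length change, so an axial force P (same in every segment) develops. Compatibility: P · Σ Lᵢ/(AᵢEᵢ) = δ_free.
Σ Lᵢ/(AᵢEᵢ) = 475/(1725×45×10³) + 875/(210×199×10³) = 2.706×10⁻⁵ mm/N.
Hence P = δ_free / Σ(L/AE) = 3.449/2.706×10⁻⁵ = 127.5 kN (compressive).
For the magnesium alloy segment, free thermal change = 26.3×10⁻⁶×150×475 = 1.874 mm and elastic change from P = 127500×475/(1725×45×10³) = 0.78 mm; these oppose, so the net change is 1.09 mm (segment lengthens).

|ΔL| ≈ 1.09 mm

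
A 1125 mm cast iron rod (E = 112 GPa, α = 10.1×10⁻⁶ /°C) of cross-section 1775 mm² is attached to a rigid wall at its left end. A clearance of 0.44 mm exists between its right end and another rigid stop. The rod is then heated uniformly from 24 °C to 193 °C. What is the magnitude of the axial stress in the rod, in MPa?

Free thermal elongation = αΔT L = 10.1×10⁻⁶ × 169 × 1125 = 1.92 mm.
The gap closes (δ_free > 0.44 mm) and the wall then resists a further 1.92 − 0.44 = 1.48 mm of expansion.
Compatibility: PL/(AE) = 1.48 mm, so σ = P/A = E × (1.48/1125) = 147.4 MPa.

σ ≈ 147 MPa (compressive)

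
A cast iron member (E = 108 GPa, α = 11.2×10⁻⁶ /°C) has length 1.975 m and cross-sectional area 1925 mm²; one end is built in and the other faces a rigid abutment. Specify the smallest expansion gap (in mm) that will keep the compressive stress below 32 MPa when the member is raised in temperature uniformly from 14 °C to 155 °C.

g ≈ 2.53 mm

Free expansion if unrestrained: δ_free = αΔT L = 11.2×10⁻⁶ × 141 × 1975 = 3.119 mm.
A stress of 32 MPa corresponds to the wall pushing the member back by σL/E = 32×1975/(108×10³) = 0.5852 mm.
The gap must absorb the remainder: g_min = 3.119 − 0.5852 = 2.534 mm.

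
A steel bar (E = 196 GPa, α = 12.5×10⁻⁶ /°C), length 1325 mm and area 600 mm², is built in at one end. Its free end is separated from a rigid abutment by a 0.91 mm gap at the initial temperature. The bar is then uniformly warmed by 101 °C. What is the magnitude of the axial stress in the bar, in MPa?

Free thermal elongation = αΔT L = 12.5×10⁻⁶ × 101 × 1325 = 1.673 mm.
This exceeds the 0.91 mm gap, so the wall pushes back. The portion of expansion that must be recovered elastically is δ_free − gap = 1.673 − 0.91 = 0.7628 mm.
Compatibility: PL/(AE) = 0.7628 mm, so σ = P/A = E × (0.7628/1325) = 112.8 MPa.

σ ≈ 113 MPa (compressive)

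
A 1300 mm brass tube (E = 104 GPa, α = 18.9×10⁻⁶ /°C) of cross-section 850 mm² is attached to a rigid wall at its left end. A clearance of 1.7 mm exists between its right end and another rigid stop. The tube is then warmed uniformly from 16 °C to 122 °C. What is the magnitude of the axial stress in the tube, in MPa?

Free thermal elongation = αΔT L = 18.9×10⁻⁶ × 106 × 1300 = 2.604 mm.
The gap closes (δ_free > 1.7 mm) and the wall then resists a further 2.604 − 1.7 = 0.9044 mm of expansion.
That suppressed elongation corresponds to σ = E·Δ/L = 104×10³ × 0.9044/1300 = 72.35 MPa.

σ ≈ 72.4 MPa (compressive)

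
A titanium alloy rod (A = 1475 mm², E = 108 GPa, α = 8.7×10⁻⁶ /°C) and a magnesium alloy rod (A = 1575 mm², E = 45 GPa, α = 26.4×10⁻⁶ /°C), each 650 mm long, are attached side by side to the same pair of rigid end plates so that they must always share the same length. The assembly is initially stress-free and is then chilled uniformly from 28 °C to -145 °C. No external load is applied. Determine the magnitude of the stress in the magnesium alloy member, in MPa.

Both members must finish at the same length. With the larger α, the magnesium alloy tends to over-contract; the plates restrain it, putting the magnesium alloy in tension and the titanium alloy in compression. With no external load the two internal forces are equal and opposite, magnitude P.
Setting the final lengths equal and cancelling L: (α₁ − α₂)ΔT = P/(A₁E₁) + P/(A₂E₂).
|α₁ − α₂|·ΔT = 17.7×10⁻⁶ × 173 = 0.003062.
1/(A₁E₁) + 1/(A₂E₂) = 1/(1475×108×10³) + 1/(1575×45×10³) = 2.039×10⁻⁸ N⁻¹.
So P = 0.003062 / 2.039×10⁻⁸ = 150.2 kN.
σ_{magnesium alloy} = P/A₂ = 150200/1575 = 95.37 MPa, tensile.

σ ≈ 95.4 MPa (tensile)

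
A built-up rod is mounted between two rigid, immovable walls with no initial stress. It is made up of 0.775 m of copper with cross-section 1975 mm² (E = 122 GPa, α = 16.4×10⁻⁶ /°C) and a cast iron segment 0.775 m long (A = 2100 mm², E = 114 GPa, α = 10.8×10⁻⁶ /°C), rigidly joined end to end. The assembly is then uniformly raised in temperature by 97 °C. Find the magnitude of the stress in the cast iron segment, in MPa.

σ ≈ 151 MPa (compressive)

With the walls removed the bar would change length by δ_free = Σ αᵢΔT Lᵢ = 16.4×10⁻⁶×97×775 + 10.8×10⁻⁶×97×775 = 2.045 mm.
The rigid supports impose zero overall length change; the single axial force P common to all segments must satisfy P Σ Lᵢ/(AᵢEᵢ) = δ_free.
Σ Lᵢ/(AᵢEᵢ) = 775/(1975×122×10³) + 775/(2100×114×10³) = 6.454×10⁻⁶ mm/N.
So P = 2.045 / 6.454×10⁻⁶ = 316.8 kN, compressive.
σ_{cast iron} = P / A = 316800 / 2100 = 150.9 MPa.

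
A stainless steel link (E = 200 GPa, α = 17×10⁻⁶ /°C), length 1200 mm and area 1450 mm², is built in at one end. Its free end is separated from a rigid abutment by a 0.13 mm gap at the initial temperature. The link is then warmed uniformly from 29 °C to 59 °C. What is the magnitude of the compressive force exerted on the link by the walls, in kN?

P ≈ 116 kN

If the wall were absent the link would grow by αΔT L = 17×10⁻⁶ × 30 × 1200 = 0.612 mm.
The gap closes (δ_free > 0.13 mm) and the wall then resists a further 0.612 − 0.13 = 0.482 mm of expansion.
So σ = E(δ_free − g)/L = 200×10³ × 0.482/1200 = 80.33 MPa.
P = σA = 80.33 × 1450 = 116.5 kN.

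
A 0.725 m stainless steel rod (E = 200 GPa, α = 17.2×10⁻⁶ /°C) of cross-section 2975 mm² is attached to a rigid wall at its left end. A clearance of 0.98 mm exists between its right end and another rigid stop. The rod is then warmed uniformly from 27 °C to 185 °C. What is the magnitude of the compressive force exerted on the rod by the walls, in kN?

P ≈ 813 kN

If the wall were absent the rod would grow by αΔT L = 17.2×10⁻⁶ × 158 × 725 = 1.97 mm.
This exceeds the 0.98 mm gap, so the wall pushes back. The portion of expansion that must be recovered elastically is δ_free − gap = 1.97 − 0.98 = 0.9903 mm.
That suppressed elongation corresponds to σ = E·Δ/L = 200×10³ × 0.9903/725 = 273.2 MPa.
P = σA = 273.2 × 2975 = 812.7 kN.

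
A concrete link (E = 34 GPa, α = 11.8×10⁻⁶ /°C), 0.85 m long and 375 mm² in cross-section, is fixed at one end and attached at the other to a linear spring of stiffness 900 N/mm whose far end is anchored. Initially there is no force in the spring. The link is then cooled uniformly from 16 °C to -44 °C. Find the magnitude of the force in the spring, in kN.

If the spring were absent the link would shorten by αΔT L = 11.8×10⁻⁶ × 60 × 850 = 0.6018 mm.
Let P be the tensile force in the spring. The link extends elastically by PL/(AE) and the spring stretches by P/k; together these equal δ_free.
P [ L/(AE) + 1/k ] = δ_free → P [ 850/(375×34×10³) + 1/(900) ] = 0.6018.
P = 0.6018 / 0.001178 = 511 N.

P ≈ 0.511 kN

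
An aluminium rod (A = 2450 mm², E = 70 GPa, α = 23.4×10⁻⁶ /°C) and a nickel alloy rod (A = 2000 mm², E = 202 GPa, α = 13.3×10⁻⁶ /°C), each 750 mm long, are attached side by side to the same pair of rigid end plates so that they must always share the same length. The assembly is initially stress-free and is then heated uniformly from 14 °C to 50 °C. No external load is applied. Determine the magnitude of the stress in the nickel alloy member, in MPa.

σ ≈ 21.9 MPa (tensile)

The aluminium has the larger α, so on heating it would change length more than the nickel alloy if both were free. The rigid plates force a common final length, so the aluminium is put into compression and the nickel alloy into tension, with equal and opposite forces P (no external load).
Compatibility of the two members (thermal + elastic change equal): (α₁ − α₂)ΔT = P·[1/(A₁E₁) + 1/(A₂E₂)].
|α₁ − α₂|·ΔT = 10.1×10⁻⁶ × 36 = 0.0003636.
1/(A₁E₁) + 1/(A₂E₂) = 1/(2450×70×10³) + 1/(2000×202×10³) = 8.306×10⁻⁹ N⁻¹.
So P = 0.0003636 / 8.306×10⁻⁹ = 43.77 kN.
σ_{nickel alloy} = P/A₂ = 43770/2000 = 21.89 MPa, tensile.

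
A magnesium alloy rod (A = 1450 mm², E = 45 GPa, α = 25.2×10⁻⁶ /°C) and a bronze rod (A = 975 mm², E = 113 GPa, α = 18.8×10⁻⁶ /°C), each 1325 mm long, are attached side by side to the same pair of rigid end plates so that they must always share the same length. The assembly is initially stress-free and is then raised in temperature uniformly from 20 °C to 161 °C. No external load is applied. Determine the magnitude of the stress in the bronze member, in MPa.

σ ≈ 37.9 MPa (tensile)

Equilibrium of a rigid end plate with no external load gives equal and opposite internal forces ±P in the two members. Since α_{magnesium alloy} > α_{bronze}, heating drives the magnesium alloy into compression and the bronze into tension.
Equating the net (thermal + elastic) strains gives |α₁ − α₂|·ΔT = P·[1/(A₁E₁) + 1/(A₂E₂)].
|α₁ − α₂|·ΔT = 6.4×10⁻⁶ × 141 = 0.0009024.
1/(A₁E₁) + 1/(A₂E₂) = 1/(1450×45×10³) + 1/(975×113×10³) = 2.44×10⁻⁸ N⁻¹.
P = 0.0009024 / 2.44×10⁻⁸ = 36980 N = 36.98 kN.
σ_{bronze} = P/A₂ = 36980/975 = 37.93 MPa, tensile.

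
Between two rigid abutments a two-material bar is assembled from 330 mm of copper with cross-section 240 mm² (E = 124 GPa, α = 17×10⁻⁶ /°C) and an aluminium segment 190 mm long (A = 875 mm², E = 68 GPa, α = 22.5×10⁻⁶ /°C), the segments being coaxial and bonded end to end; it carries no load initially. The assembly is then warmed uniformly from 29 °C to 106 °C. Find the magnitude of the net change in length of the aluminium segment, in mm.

|ΔL| ≈ 0.159 mm

If the supports were absent, the total length change would be Σ αᵢΔT Lᵢ = 17×10⁻⁶×77×330 + 22.5×10⁻⁶×77×190 = 0.7611 mm.
Since the ends are fixed, an axial force P builds up, equal in every segment, with P · Σ Lᵢ/(AᵢEᵢ) = δ_free.
Σ Lᵢ/(AᵢEᵢ) = 330/(240×124×10³) + 190/(875×68×10³) = 1.428×10⁻⁵ mm/N.
Hence P = δ_free / Σ(L/AE) = 0.7611/1.428×10⁻⁵ = 53.29 kN (compressive).
For the aluminium segment, free thermal change = 22.5×10⁻⁶×77×190 = 0.3292 mm and elastic change from P = 53290×190/(875×68×10³) = 0.1702 mm; these oppose, so the net change is 0.159 mm (segment lengthens).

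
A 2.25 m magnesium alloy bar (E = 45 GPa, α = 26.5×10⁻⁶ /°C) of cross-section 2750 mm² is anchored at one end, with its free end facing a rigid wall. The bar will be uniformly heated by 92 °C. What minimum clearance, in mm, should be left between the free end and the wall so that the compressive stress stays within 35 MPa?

Free expansion if unrestrained: δ_free = αΔT L = 26.5×10⁻⁶ × 92 × 2250 = 5.486 mm.
At the allowable stress the elastic shortening the wall may impose is σL/E = 35 × 2250 / (45×10³) = 1.75 mm.
The gap must absorb the remainder: g_min = 5.486 − 1.75 = 3.736 mm.

g ≈ 3.74 mm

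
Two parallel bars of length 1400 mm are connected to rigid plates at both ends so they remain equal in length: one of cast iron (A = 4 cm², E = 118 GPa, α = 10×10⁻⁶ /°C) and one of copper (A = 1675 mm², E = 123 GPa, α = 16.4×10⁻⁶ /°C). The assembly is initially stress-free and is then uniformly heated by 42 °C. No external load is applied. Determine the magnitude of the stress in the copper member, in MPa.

σ ≈ 6.16 MPa (compressive)

The copper has the larger α, so on heating it would change length more than the cast iron if both were free. The rigid plates force a common final length, so the copper is put into compression and the cast iron into tension, with equal and opposite forces P (no external load).
Compatibility of the two members (thermal + elastic change equal): (α₁ − α₂)ΔT = P·[1/(A₁E₁) + 1/(A₂E₂)].
|α₁ − α₂|·ΔT = 6.4×10⁻⁶ × 42 = 0.0002688.
1/(A₁E₁) + 1/(A₂E₂) = 1/(400×118×10³) + 1/(1675×123×10³) = 2.604×10⁻⁸ N⁻¹.
So P = 0.0002688 / 2.604×10⁻⁸ = 10.32 kN.
σ_{copper} = P/A₂ = 10320/1675 = 6.163 MPa, compressive.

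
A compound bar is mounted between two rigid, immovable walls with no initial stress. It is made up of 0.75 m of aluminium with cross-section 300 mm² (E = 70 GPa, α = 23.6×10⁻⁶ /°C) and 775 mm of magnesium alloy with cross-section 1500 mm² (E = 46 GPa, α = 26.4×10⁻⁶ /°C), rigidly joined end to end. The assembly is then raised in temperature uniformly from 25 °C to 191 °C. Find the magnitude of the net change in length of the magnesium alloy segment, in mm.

With the walls removed the bar would change length by δ_free = Σ αᵢΔT Lᵢ = 23.6×10⁻⁶×166×750 + 26.4×10⁻⁶×166×775 = 6.335 mm.
The rigid supports impose zero overall length change; the single axial force P common to all segments must satisfy P Σ Lᵢ/(AᵢEᵢ) = δ_free.
The series flexibility is Σ Lᵢ/(AᵢEᵢ) = 750/(300×70×10³) + 775/(1500×46×10³) = 4.695×10⁻⁵ mm/N.
So P = 6.335 / 4.695×10⁻⁵ = 134.9 kN, compressive.
For the magnesium alloy segment, free thermal change = 26.4×10⁻⁶×166×775 = 3.396 mm and elastic change from P = 134900×775/(1500×46×10³) = 1.516 mm; these oppose, so the net change is 1.88 mm (segment lengthens).

|ΔL| ≈ 1.88 mm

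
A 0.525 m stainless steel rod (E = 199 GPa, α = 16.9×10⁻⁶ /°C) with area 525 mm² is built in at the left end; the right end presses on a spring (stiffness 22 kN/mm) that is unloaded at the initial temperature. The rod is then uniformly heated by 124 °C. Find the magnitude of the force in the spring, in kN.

Free thermal expansion: δ_free = αΔT L = 16.9×10⁻⁶ × 124 × 525 = 1.1 mm.
Let P be the compressive force at the spring. The rod shortens elastically by PL/(AE) and the spring compresses by P/k; together these equal δ_free.
So P = δ_free / [L/(AE) + 1/k] = 1.1 / [ 525/(525×199×10³) + 1/(22×10³) ].
P = 1.1 / 5.048×10⁻⁵ = 21790 N.

P ≈ 21.8 kN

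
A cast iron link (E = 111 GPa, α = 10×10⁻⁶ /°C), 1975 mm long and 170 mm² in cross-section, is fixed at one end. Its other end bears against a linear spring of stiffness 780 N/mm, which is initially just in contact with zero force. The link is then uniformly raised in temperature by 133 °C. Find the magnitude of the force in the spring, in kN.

The unrestrained thermal change is αΔT L = 10×10⁻⁶ × 133 × 1975 = 2.627 mm.
With a force P in the spring, the elastic change of the link is PL/(AE) and that of the spring is P/k; compatibility requires their sum to equal δ_free.
So P = δ_free / [L/(AE) + 1/k] = 2.627 / [ 1975/(170×111×10³) + 1/(780) ].
P = 2.627 / 0.001387 = 1894 N.

P ≈ 1.89 kN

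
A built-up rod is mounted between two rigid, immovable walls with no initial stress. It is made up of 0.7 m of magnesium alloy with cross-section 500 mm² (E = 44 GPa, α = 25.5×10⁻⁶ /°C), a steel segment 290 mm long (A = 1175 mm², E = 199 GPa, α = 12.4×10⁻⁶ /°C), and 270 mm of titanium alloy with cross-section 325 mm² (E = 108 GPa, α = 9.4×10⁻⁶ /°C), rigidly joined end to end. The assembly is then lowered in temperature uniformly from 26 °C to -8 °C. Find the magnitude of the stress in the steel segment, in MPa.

Free thermal contraction of the whole bar: Σ αᵢΔT Lᵢ = 25.5×10⁻⁶×34×700 + 12.4×10⁻⁶×34×290 + 9.4×10⁻⁶×34×270 = 0.8155 mm.
The rigid supports impose zero overall length change; the single axial force P common to all segments must satisfy P Σ Lᵢ/(AᵢEᵢ) = δ_free.
Σ Lᵢ/(AᵢEᵢ) = 700/(500×44×10³) + 290/(1175×199×10³) + 270/(325×108×10³) = 4.075×10⁻⁵ mm/N.
So P = 0.8155 / 4.075×10⁻⁵ = 20.01 kN, tensile.
σ_{steel} = P / A = 20010 / 1175 = 17.03 MPa.

σ ≈ 17 MPa (tensile)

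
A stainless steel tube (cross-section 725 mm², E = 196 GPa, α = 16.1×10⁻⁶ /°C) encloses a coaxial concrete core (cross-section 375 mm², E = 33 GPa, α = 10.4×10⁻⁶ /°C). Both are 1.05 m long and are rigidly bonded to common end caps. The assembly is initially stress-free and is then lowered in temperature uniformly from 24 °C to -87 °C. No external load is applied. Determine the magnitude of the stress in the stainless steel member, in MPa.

Both members must finish at the same length. With the larger α, the stainless steel tends to over-contract; the plates restrain it, putting the stainless steel in tension and the concrete in compression. With no external load the two internal forces are equal and opposite, magnitude P.
Compatibility of the two members (thermal + elastic change equal): (α₁ − α₂)ΔT = P·[1/(A₁E₁) + 1/(A₂E₂)].
|α₁ − α₂|·ΔT = 5.7×10⁻⁶ × 111 = 0.0006327.
1/(A₁E₁) + 1/(A₂E₂) = 1/(725×196×10³) + 1/(375×33×10³) = 8.785×10⁻⁸ N⁻¹.
P = 0.0006327 / 8.785×10⁻⁸ = 7202 N = 7.202 kN.
σ_{stainless steel} = P/A₁ = 7202/725 = 9.934 MPa, tensile.

σ ≈ 9.93 MPa (tensile)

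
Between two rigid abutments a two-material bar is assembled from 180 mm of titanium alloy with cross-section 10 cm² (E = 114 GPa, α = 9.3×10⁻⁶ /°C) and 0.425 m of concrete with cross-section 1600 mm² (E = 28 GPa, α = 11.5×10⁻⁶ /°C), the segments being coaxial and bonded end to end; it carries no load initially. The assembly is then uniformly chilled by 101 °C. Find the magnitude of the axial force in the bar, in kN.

Free thermal contraction of the whole bar: Σ αᵢΔT Lᵢ = 9.3×10⁻⁶×101×180 + 11.5×10⁻⁶×101×425 = 0.6627 mm.
Since the ends are fixed, an axial force P builds up, equal in every segment, with P · Σ Lᵢ/(AᵢEᵢ) = δ_free.
Σ Lᵢ/(AᵢEᵢ) = 180/(1000×114×10³) + 425/(1600×28×10³) = 1.107×10⁻⁵ mm/N.
P = 0.6627 / 1.107×10⁻⁵ = 59890 N = 59.89 kN, tensile.

P ≈ 59.9 kN (tensile)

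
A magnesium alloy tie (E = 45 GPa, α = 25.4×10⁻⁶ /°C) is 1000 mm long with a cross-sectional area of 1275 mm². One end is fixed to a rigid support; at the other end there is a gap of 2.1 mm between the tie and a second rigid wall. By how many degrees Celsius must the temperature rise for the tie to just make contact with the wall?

Contact occurs when the free expansion equals the gap: αΔT L = 2.1 mm.
So ΔT = g/(αL) = 2.1/(25.4×10⁻⁶ × 1000) = 82.68 °C.

ΔT ≈ 82.7 °C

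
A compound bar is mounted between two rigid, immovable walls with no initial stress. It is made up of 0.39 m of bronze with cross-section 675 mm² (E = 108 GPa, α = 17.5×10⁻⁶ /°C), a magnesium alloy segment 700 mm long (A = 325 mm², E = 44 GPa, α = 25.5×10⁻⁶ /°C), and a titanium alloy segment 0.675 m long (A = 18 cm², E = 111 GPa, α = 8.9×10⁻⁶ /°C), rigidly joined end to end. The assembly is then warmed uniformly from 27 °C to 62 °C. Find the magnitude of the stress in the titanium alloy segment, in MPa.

With the walls removed the bar would change length by δ_free = Σ αᵢΔT Lᵢ = 17.5×10⁻⁶×35×390 + 25.5×10⁻⁶×35×700 + 8.9×10⁻⁶×35×675 = 1.074 mm.
Since the ends are fixed, an axial force P builds up, equal in every segment, with P · Σ Lᵢ/(AᵢEᵢ) = δ_free.
The series flexibility is Σ Lᵢ/(AᵢEᵢ) = 390/(675×108×10³) + 700/(325×44×10³) + 675/(1800×111×10³) = 5.768×10⁻⁵ mm/N.
Hence P = δ_free / Σ(L/AE) = 1.074/5.768×10⁻⁵ = 18.62 kN (compressive).
σ_{titanium alloy} = P / A = 18620 / 1800 = 10.34 MPa.

σ ≈ 10.3 MPa (compressive)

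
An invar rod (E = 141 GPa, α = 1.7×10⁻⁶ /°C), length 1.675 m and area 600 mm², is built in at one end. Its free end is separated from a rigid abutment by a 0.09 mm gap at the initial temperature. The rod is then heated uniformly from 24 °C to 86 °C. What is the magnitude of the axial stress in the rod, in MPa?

σ ≈ 7.29 MPa (compressive)

If the wall were absent the rod would grow by αΔT L = 1.7×10⁻⁶ × 62 × 1675 = 0.1765 mm.
This exceeds the 0.09 mm gap, so the wall pushes back. The portion of expansion that must be recovered elastically is δ_free − gap = 0.1765 − 0.09 = 0.08654 mm.
Compatibility: PL/(AE) = 0.08654 mm, so σ = P/A = E × (0.08654/1675) = 7.285 MPa.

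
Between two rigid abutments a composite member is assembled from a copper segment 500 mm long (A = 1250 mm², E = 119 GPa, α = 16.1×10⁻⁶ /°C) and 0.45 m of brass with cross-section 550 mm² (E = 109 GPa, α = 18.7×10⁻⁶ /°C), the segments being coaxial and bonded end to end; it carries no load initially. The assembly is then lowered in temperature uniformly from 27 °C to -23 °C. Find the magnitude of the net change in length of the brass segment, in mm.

With the walls removed the bar would change length by δ_free = Σ αᵢΔT Lᵢ = 16.1×10⁻⁶×50×500 + 18.7×10⁻⁶×50×450 = 0.8233 mm.
The walls prevent any net length change, so an axial force P (same in every segment) develops. Compatibility: P · Σ Lᵢ/(AᵢEᵢ) = δ_free.
Σ Lᵢ/(AᵢEᵢ) = 500/(1250×119×10³) + 450/(550×109×10³) = 1.087×10⁻⁵ mm/N.
So P = 0.8233 / 1.087×10⁻⁵ = 75.75 kN, tensile.
For the brass segment, free thermal change = 18.7×10⁻⁶×50×450 = 0.4207 mm and elastic change from P = 75750×450/(550×109×10³) = 0.5686 mm; these oppose, so the net change is 0.148 mm (segment lengthens).

|ΔL| ≈ 0.148 mm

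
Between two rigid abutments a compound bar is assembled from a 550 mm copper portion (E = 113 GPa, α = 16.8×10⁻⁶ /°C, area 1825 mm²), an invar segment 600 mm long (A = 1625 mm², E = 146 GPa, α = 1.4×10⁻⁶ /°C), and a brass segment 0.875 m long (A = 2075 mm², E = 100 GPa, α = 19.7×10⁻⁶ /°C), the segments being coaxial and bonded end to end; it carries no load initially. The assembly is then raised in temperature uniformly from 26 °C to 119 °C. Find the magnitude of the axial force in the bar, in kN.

With the walls removed the bar would change length by δ_free = Σ αᵢΔT Lᵢ = 16.8×10⁻⁶×93×550 + 1.4×10⁻⁶×93×600 + 19.7×10⁻⁶×93×875 = 2.541 mm.
Since the ends are fixed, an axial force P builds up, equal in every segment, with P · Σ Lᵢ/(AᵢEᵢ) = δ_free.
Σ Lᵢ/(AᵢEᵢ) = 550/(1825×113×10³) + 600/(1625×146×10³) + 875/(2075×100×10³) = 9.413×10⁻⁶ mm/N.
So P = 2.541 / 9.413×10⁻⁶ = 269.9 kN, compressive.

P ≈ 270 kN (compressive)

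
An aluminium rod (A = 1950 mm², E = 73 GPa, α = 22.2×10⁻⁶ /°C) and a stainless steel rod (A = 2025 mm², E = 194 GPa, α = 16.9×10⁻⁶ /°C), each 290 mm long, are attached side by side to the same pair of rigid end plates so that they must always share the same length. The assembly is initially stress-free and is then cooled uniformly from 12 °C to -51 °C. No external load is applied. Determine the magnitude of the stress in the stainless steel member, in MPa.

σ ≈ 17.2 MPa (compressive)

Both members must finish at the same length. With the larger α, the aluminium tends to over-contract; the plates restrain it, putting the aluminium in tension and the stainless steel in compression. With no external load the two internal forces are equal and opposite, magnitude P.
Compatibility of the two members (thermal + elastic change equal): (α₁ − α₂)ΔT = P·[1/(A₁E₁) + 1/(A₂E₂)].
|α₁ − α₂|·ΔT = 5.3×10⁻⁶ × 63 = 0.0003339.
1/(A₁E₁) + 1/(A₂E₂) = 1/(1950×73×10³) + 1/(2025×194×10³) = 9.57×10⁻⁹ N⁻¹.
So P = 0.0003339 / 9.57×10⁻⁹ = 34.89 kN.
σ_{stainless steel} = P/A₂ = 34890/2025 = 17.23 MPa, compressive.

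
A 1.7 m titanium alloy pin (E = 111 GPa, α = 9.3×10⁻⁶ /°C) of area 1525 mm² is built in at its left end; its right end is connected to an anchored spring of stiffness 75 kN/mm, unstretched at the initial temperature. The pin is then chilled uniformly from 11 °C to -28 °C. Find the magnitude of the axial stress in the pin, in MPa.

The unrestrained thermal change is αΔT L = 9.3×10⁻⁶ × 39 × 1700 = 0.6166 mm.
Let P be the tensile force in the spring. The pin extends elastically by PL/(AE) and the spring stretches by P/k; together these equal δ_free.
So P = δ_free / [L/(AE) + 1/k] = 0.6166 / [ 1700/(1525×111×10³) + 1/(75×10³) ].
P = 0.6166 / 2.338×10⁻⁵ = 26380 N.
σ = P/A = 26380/1525 = 17.3 MPa.

σ ≈ 17.3 MPa (tensile)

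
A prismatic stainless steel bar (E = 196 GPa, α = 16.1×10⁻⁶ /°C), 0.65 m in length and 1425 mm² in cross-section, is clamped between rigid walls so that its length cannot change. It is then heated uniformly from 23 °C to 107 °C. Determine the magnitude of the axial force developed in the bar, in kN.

P ≈ 378 kN (compressive)

The ends cannot move, so σ = EαΔT = 196×10³ × 16.1×10⁻⁶ × 84 = 265.1 MPa.
Then P = σA = 265.1 × 1425 mm² = 377.7 kN, compressive.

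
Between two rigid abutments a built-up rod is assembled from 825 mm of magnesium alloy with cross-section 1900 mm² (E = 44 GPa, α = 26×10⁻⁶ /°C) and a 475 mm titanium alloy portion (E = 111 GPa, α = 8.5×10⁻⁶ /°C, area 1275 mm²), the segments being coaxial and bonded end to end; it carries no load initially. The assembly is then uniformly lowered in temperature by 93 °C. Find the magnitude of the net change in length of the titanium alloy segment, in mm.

With the walls removed the bar would change length by δ_free = Σ αᵢΔT Lᵢ = 26×10⁻⁶×93×825 + 8.5×10⁻⁶×93×475 = 2.37 mm.
Since the ends are fixed, an axial force P builds up, equal in every segment, with P · Σ Lᵢ/(AᵢEᵢ) = δ_free.
Σ Lᵢ/(AᵢEᵢ) = 825/(1900×44×10³) + 475/(1275×111×10³) = 1.322×10⁻⁵ mm/N.
Hence P = δ_free / Σ(L/AE) = 2.37/1.322×10⁻⁵ = 179.2 kN (tensile).
For the titanium alloy segment, free thermal change = 8.5×10⁻⁶×93×475 = 0.3755 mm and elastic change from P = 179200×475/(1275×111×10³) = 0.6016 mm; these oppose, so the net change is 0.226 mm (segment lengthens).

|ΔL| ≈ 0.226 mm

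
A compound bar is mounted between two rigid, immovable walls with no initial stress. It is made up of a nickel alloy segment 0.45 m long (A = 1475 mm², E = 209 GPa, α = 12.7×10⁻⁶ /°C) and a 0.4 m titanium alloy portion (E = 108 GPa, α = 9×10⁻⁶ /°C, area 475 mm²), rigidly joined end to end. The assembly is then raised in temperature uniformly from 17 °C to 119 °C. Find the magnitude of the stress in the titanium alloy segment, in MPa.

σ ≈ 216 MPa (compressive)

Free thermal expansion of the whole bar: Σ αᵢΔT Lᵢ = 12.7×10⁻⁶×102×450 + 9×10⁻⁶×102×400 = 0.9501 mm.
The walls prevent any net length change, so an axial force P (same in every segment) develops. Compatibility: P · Σ Lᵢ/(AᵢEᵢ) = δ_free.
Σ Lᵢ/(AᵢEᵢ) = 450/(1475×209×10³) + 400/(475×108×10³) = 9.257×10⁻⁶ mm/N.
So P = 0.9501 / 9.257×10⁻⁶ = 102.6 kN, compressive.
σ_{titanium alloy} = P / A = 102600 / 475 = 216.1 MPa.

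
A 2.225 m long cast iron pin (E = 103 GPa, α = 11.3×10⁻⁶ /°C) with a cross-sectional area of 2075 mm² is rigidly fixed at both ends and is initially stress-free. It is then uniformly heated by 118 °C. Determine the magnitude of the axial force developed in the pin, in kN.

With zero net strain, σ = E·αΔT = 103 GPa × 11.3×10⁻⁶ × 118 = 137.3 MPa.
P = AEαΔT = 2075 × 103×10³ × 11.3×10⁻⁶ × 118 = 285 kN (compressive).

P ≈ 285 kN (compressive)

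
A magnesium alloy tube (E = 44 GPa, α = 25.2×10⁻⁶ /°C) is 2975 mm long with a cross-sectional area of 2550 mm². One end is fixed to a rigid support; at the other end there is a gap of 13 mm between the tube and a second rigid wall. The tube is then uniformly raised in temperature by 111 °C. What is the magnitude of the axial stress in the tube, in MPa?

σ ≈ 0 MPa

Unrestrained expansion: δ_free = αΔT L = 25.2×10⁻⁶ × 111 × 2975 = 8.322 mm.
This is smaller than the 13 mm clearance, so the tube expands freely without reaching the stop — the stress is zero.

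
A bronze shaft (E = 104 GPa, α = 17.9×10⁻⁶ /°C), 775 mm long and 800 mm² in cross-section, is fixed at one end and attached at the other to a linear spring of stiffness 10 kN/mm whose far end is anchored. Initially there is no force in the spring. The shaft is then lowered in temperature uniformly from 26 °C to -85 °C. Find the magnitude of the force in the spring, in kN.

The unrestrained thermal change is αΔT L = 17.9×10⁻⁶ × 111 × 775 = 1.54 mm.
With a force P in the spring, the elastic change of the shaft is PL/(AE) and that of the spring is P/k; compatibility requires their sum to equal δ_free.
So P = δ_free / [L/(AE) + 1/k] = 1.54 / [ 775/(800×104×10³) + 1/(10×10³) ].
P = 1.54 / 0.0001093 = 14090 N.

P ≈ 14.1 kN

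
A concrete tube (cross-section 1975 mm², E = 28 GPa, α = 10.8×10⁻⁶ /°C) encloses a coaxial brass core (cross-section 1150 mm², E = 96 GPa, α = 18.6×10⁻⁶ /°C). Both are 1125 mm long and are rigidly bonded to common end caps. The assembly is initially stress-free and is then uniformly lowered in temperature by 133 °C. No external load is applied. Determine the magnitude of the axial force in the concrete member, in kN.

The brass has the larger α, so on cooling it would change length more than the concrete if both were free. The rigid plates force a common final length, so the brass is put into tension and the concrete into compression, with equal and opposite forces P (no external load).
Setting the final lengths equal and cancelling L: (α₁ − α₂)ΔT = P/(A₁E₁) + P/(A₂E₂).
|α₁ − α₂|·ΔT = 7.8×10⁻⁶ × 133 = 0.001037.
1/(A₁E₁) + 1/(A₂E₂) = 1/(1975×28×10³) + 1/(1150×96×10³) = 2.714×10⁻⁸ N⁻¹.
So P = 0.001037 / 2.714×10⁻⁸ = 38.22 kN.

P ≈ 38.2 kN (compressive in the concrete)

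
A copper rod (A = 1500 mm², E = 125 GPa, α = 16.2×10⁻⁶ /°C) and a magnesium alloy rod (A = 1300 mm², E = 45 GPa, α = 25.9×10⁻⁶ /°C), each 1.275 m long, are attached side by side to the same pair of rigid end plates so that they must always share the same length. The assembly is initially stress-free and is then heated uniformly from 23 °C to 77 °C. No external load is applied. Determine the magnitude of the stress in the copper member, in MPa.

σ ≈ 15.6 MPa (tensile)

Both members must finish at the same length. With the larger α, the magnesium alloy tends to over-expand; the plates restrain it, putting the magnesium alloy in compression and the copper in tension. With no external load the two internal forces are equal and opposite, magnitude P.
Equating the net (thermal + elastic) strains gives |α₁ − α₂|·ΔT = P·[1/(A₁E₁) + 1/(A₂E₂)].
|α₁ − α₂|·ΔT = 9.7×10⁻⁶ × 54 = 0.0005238.
1/(A₁E₁) + 1/(A₂E₂) = 1/(1500×125×10³) + 1/(1300×45×10³) = 2.243×10⁻⁸ N⁻¹.
P = 0.0005238 / 2.243×10⁻⁸ = 23360 N = 23.36 kN.
σ_{copper} = P/A₁ = 23360/1500 = 15.57 MPa, tensile.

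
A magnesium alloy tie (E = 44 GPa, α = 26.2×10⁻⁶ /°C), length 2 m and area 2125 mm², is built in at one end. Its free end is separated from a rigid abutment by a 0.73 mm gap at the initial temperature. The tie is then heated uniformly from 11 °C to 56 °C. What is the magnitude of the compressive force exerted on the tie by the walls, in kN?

Unrestrained expansion: δ_free = αΔT L = 26.2×10⁻⁶ × 45 × 2000 = 2.358 mm.
This exceeds the 0.73 mm gap, so the wall pushes back. The portion of expansion that must be recovered elastically is δ_free − gap = 2.358 − 0.73 = 1.628 mm.
That suppressed elongation corresponds to σ = E·Δ/L = 44×10³ × 1.628/2000 = 35.82 MPa.
Force on the wall = σA = 35.82 × 2125 mm² = 76.11 kN.

P ≈ 76.1 kN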